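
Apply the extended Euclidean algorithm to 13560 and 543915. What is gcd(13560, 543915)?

15

Apply Euclid's algorithm to 543915 and 13560:
543915 = 40·13560 + 1515
13560 = 8·1515 + 1440
1515 = 1·1440 + 75
1440 = 19·75 + 15
75 = 5·15 + 0
gcd(13560, 543915) = 15.
Express as a combination:
15 = 1440 − 19·75
15 = −19·1515 + 20·1440
15 = 20·13560 − 179·1515
15 = −179·543915 + 7180·13560
So 15 = (-179)·543915 + (7180)·13560.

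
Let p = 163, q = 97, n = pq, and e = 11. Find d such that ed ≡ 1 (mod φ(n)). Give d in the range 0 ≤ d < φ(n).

φ(n) = (p−1)(q−1) = 162·96 = 15552.
Need d with 11·d ≡ 1 (mod 15552). Apply the extended Euclidean algorithm:
15552 = 1413·11 + 9
11 = 1·9 + 2
9 = 4·2 + 1
2 = 2·1 + 0
Back-substitute:
1 = 9 − 4·2
1 = −4·11 + 5·9
1 = 5·15552 − 7069·11
So 11·(-7069) ≡ 1 (mod 15552), hence d ≡ -7069 ≡ 8483 (mod 15552).

8483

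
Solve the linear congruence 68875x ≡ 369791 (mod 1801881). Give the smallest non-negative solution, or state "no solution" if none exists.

First find gcd(68875, 1801881):
1801881 = 26×68875 + 11131
68875 = 6×11131 + 2089
11131 = 5×2089 + 686
2089 = 3×686 + 31
686 = 22×31 + 4
31 = 7×4 + 3
4 = 1×3 + 1
3 = 3×1 + 0
gcd = 1, so a unique solution mod 1801881 exists.
Back-substitute for the Bézout coefficients:
1 = 4 − 3
1 = −31 + 8·4
1 = 8·686 − 177·31
1 = −177·2089 + 539·686
1 = 539·11131 − 2872·2089
1 = −2872·68875 + 17771·11131
1 = 17771·1801881 − 464918·68875
So 68875·(-464918) ≡ 1 (mod 1801881), giving 68875⁻¹ ≡ 1336963.
x ≡ 68875⁻¹·369791 ≡ 1336963·369791 ≡ 379715 (mod 1801881).

379715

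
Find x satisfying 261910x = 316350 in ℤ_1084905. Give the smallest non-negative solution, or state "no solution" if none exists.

181458

First find gcd(261910, 1084905):
1084905 = 4×261910 + 37265
261910 = 7×37265 + 1055
37265 = 35×1055 + 340
1055 = 3×340 + 35
340 = 9×35 + 25
35 = 1×25 + 10
25 = 2×10 + 5
10 = 2×5 + 0
gcd = 5 and 5 | 316350, so solutions exist. Divide through by 5: 52382x ≡ 63270 (mod 216981).
Now find 52382⁻¹ mod 216981:
216981 = 4*52382 + 7453
52382 = 7*7453 + 211
7453 = 35*211 + 68
211 = 3*68 + 7
68 = 9*7 + 5
7 = 1*5 + 2
5 = 2*2 + 1
2 = 2*1 + 0
Back-substitute:
1 = 5 − 2·2
1 = −2·7 + 3·5
1 = 3·68 − 29·7
1 = −29·211 + 90·68
1 = 90·7453 − 3179·211
1 = −3179·52382 + 22343·7453
1 = 22343·216981 − 92551·52382
So 52382·(-92551) ≡ 1 (mod 216981), i.e. 52382⁻¹ ≡ 124430.
Then x ≡ 124430·63270 ≡ 181458 (mod 216981); the smallest non-negative solution is x = 181458.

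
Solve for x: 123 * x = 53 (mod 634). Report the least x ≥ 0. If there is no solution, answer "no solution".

253

First find gcd(123, 634):
634 = 5*123 + 19
123 = 6*19 + 9
19 = 2*9 + 1
9 = 9*1 + 0
gcd = 1, so a unique solution mod 634 exists.
Back-substitute for the Bézout coefficients:
1 = 19 − 2·9
1 = −2·123 + 13·19
1 = 13·634 − 67·123
So 123·(-67) ≡ 1 (mod 634), giving 123⁻¹ ≡ 567.
x ≡ 123⁻¹·53 ≡ 567·53 ≡ 253 (mod 634).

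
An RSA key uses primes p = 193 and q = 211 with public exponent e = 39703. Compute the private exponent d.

36007

φ(n) = (p−1)(q−1) = 192·210 = 40320.
Need d with 39703·d ≡ 1 (mod 40320). Apply the extended Euclidean algorithm:
40320 = 1·39703 + 617
39703 = 64·617 + 215
617 = 2·215 + 187
215 = 1·187 + 28
187 = 6·28 + 19
28 = 1·19 + 9
19 = 2·9 + 1
9 = 9·1 + 0
Back-substitute:
1 = 19 − 2·9
1 = −2·28 + 3·19
1 = 3·187 − 20·28
1 = −20·215 + 23·187
1 = 23·617 − 66·215
1 = −66·39703 + 4247·617
1 = 4247·40320 − 4313·39703
So 39703·(-4313) ≡ 1 (mod 40320), hence d ≡ -4313 ≡ 36007 (mod 40320).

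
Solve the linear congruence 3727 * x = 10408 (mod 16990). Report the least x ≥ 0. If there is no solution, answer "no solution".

6084

First find gcd(3727, 16990):
16990 = 4*3727 + 2082
3727 = 1*2082 + 1645
2082 = 1*1645 + 437
1645 = 3*437 + 334
437 = 1*334 + 103
334 = 3*103 + 25
103 = 4*25 + 3
25 = 8*3 + 1
3 = 3*1 + 0
gcd = 1, so a unique solution mod 16990 exists.
Back-substitute for the Bézout coefficients:
1 = 25 − 8·3
1 = −8·103 + 33·25
1 = 33·334 − 107·103
1 = −107·437 + 140·334
1 = 140·1645 − 527·437
1 = −527·2082 + 667·1645
1 = 667·3727 − 1194·2082
1 = −1194·16990 + 5443·3727
So 3727·(5443) ≡ 1 (mod 16990), giving 3727⁻¹ ≡ 5443.
x ≡ 3727⁻¹·10408 ≡ 5443·10408 ≡ 6084 (mod 16990).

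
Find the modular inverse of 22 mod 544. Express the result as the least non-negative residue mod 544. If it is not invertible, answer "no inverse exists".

no inverse exists

Euclidean algorithm on 544, 22:
544 = 24·22 + 16
22 = 1·16 + 6
16 = 2·6 + 4
6 = 1·4 + 2
4 = 2·2 + 0
gcd(22, 544) = 2 ≠ 1, so 22 has no multiplicative inverse modulo 544.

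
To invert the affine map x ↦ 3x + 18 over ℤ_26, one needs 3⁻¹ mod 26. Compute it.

Apply the Euclidean algorithm to 26 and 3:
26 = 8×3 + 2
3 = 1×2 + 1
2 = 2×1 + 0
gcd = 1, so the inverse exists. Back-substitute:
1 = 3 − 2
1 = −26 + 9·3
So 3·9 ≡ 1 (mod 26).

9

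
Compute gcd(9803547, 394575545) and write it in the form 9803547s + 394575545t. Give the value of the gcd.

13

Apply Euclid's algorithm to 394575545 and 9803547:
394575545 = 40×9803547 + 2433665
9803547 = 4×2433665 + 68887
2433665 = 35×68887 + 22620
68887 = 3×22620 + 1027
22620 = 22×1027 + 26
1027 = 39×26 + 13
26 = 2×13 + 0
gcd(9803547, 394575545) = 13.
Working backward:
13 = 1027 − 39·26
13 = −39·22620 + 859·1027
13 = 859·68887 − 2616·22620
13 = −2616·2433665 + 92419·68887
13 = 92419·9803547 − 372292·2433665
13 = −372292·394575545 + 14984099·9803547
So 13 = (-372292)·394575545 + (14984099)·9803547.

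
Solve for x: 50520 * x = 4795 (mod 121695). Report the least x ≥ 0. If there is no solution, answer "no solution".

gcd(50520, 121695):
121695 = 2·50520 + 20655
50520 = 2·20655 + 9210
20655 = 2·9210 + 2235
9210 = 4·2235 + 270
2235 = 8·270 + 75
270 = 3·75 + 45
75 = 1·45 + 30
45 = 1·30 + 15
30 = 2·15 + 0
gcd = 15, but 15 ∤ 4795, so the congruence has no solution.

no solution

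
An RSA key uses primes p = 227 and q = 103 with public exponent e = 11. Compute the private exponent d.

6287

φ(n) = (p−1)(q−1) = 226·102 = 23052.
Need d with 11·d ≡ 1 (mod 23052). Apply the extended Euclidean algorithm:
23052 = 2095*11 + 7
11 = 1*7 + 4
7 = 1*4 + 3
4 = 1*3 + 1
3 = 3*1 + 0
Back-substitute:
1 = 4 − 3
1 = −7 + 2·4
1 = 2·11 − 3·7
1 = −3·23052 + 6287·11
So 11·6287 ≡ 1 (mod 23052), hence d = 6287.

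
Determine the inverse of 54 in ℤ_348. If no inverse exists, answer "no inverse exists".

no inverse exists

Euclidean algorithm on 348, 54:
348 = 6·54 + 24
54 = 2·24 + 6
24 = 4·6 + 0
gcd(54, 348) = 6 ≠ 1, so 54 has no multiplicative inverse modulo 348.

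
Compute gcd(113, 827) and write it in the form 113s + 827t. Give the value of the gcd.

1

Euclidean algorithm:
827 = 7×113 + 36
113 = 3×36 + 5
36 = 7×5 + 1
5 = 5×1 + 0
gcd(113, 827) = 1.
Working backward:
1 = 36 − 7·5
1 = −7·113 + 22·36
1 = 22·827 − 161·113
So 1 = (22)·827 + (-161)·113.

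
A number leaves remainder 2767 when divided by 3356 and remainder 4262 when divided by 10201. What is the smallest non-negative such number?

Write x = 2767 + 3356·k. Then 3356·k ≡ 4262 − 2767 ≡ 1495 (mod 10201).
Need 3356⁻¹ mod 10201. Extended Euclid on (10201, 3356):
10201 = 3*3356 + 133
3356 = 25*133 + 31
133 = 4*31 + 9
31 = 3*9 + 4
9 = 2*4 + 1
4 = 4*1 + 0
Back-substitute:
1 = 9 − 2·4
1 = −2·31 + 7·9
1 = 7·133 − 30·31
1 = −30·3356 + 757·133
1 = 757·10201 − 2301·3356
3356⁻¹ ≡ 7900 (mod 10201), so k ≡ 7900·1495 ≡ 7943 (mod 10201).
x = 2767 + 3356·7943 = 26659475.

26659475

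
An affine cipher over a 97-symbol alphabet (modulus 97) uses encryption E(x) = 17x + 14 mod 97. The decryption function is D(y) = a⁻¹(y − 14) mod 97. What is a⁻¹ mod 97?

gcd(97, 17) by repeated division:
97 = 5*17 + 12
17 = 1*12 + 5
12 = 2*5 + 2
5 = 2*2 + 1
2 = 2*1 + 0
Since gcd(17, 97) = 1, back-substitute to write 1 as a combination:
1 = 5 − 2·2
1 = −2·12 + 5·5
1 = 5·17 − 7·12
1 = −7·97 + 40·17
So 17·40 ≡ 1 (mod 97).

40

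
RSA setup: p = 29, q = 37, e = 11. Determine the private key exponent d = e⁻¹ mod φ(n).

275

φ(n) = (p−1)(q−1) = 28·36 = 1008.
Need d with 11·d ≡ 1 (mod 1008). Apply the extended Euclidean algorithm:
1008 = 91*11 + 7
11 = 1*7 + 4
7 = 1*4 + 3
4 = 1*3 + 1
3 = 3*1 + 0
Back-substitute:
1 = 4 − 3
1 = −7 + 2·4
1 = 2·11 − 3·7
1 = −3·1008 + 275·11
So 11·275 ≡ 1 (mod 1008), hence d = 275.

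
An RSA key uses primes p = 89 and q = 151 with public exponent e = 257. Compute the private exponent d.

5393

φ(n) = (p−1)(q−1) = 88·150 = 13200.
Need d with 257·d ≡ 1 (mod 13200). Apply the extended Euclidean algorithm:
13200 = 51×257 + 93
257 = 2×93 + 71
93 = 1×71 + 22
71 = 3×22 + 5
22 = 4×5 + 2
5 = 2×2 + 1
2 = 2×1 + 0
Back-substitute:
1 = 5 − 2·2
1 = −2·22 + 9·5
1 = 9·71 − 29·22
1 = −29·93 + 38·71
1 = 38·257 − 105·93
1 = −105·13200 + 5393·257
So 257·5393 ≡ 1 (mod 13200), hence d = 5393.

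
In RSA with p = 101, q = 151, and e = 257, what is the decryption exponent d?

2393

φ(n) = (p−1)(q−1) = 100·150 = 15000.
Need d with 257·d ≡ 1 (mod 15000). Apply the extended Euclidean algorithm:
15000 = 58·257 + 94
257 = 2·94 + 69
94 = 1·69 + 25
69 = 2·25 + 19
25 = 1·19 + 6
19 = 3·6 + 1
6 = 6·1 + 0
Back-substitute:
1 = 19 − 3·6
1 = −3·25 + 4·19
1 = 4·69 − 11·25
1 = −11·94 + 15·69
1 = 15·257 − 41·94
1 = −41·15000 + 2393·257
So 257·2393 ≡ 1 (mod 15000), hence d = 2393.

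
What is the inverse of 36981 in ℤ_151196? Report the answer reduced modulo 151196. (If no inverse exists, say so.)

83777

Apply the Euclidean algorithm to 151196 and 36981:
151196 = 4·36981 + 3272
36981 = 11·3272 + 989
3272 = 3·989 + 305
989 = 3·305 + 74
305 = 4·74 + 9
74 = 8·9 + 2
9 = 4·2 + 1
2 = 2·1 + 0
Since gcd(36981, 151196) = 1, back-substitute to write 1 as a combination:
1 = 9 − 4·2
1 = −4·74 + 33·9
1 = 33·305 − 136·74
1 = −136·989 + 441·305
1 = 441·3272 − 1459·989
1 = −1459·36981 + 16490·3272
1 = 16490·151196 − 67419·36981
So 36981·(-67419) ≡ 1 (mod 151196), and -67419 ≡ 83777 (mod 151196).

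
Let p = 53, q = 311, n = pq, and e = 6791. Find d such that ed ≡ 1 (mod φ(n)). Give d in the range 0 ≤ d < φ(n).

φ(n) = (p−1)(q−1) = 52·310 = 16120.
Need d with 6791·d ≡ 1 (mod 16120). Apply the extended Euclidean algorithm:
16120 = 2*6791 + 2538
6791 = 2*2538 + 1715
2538 = 1*1715 + 823
1715 = 2*823 + 69
823 = 11*69 + 64
69 = 1*64 + 5
64 = 12*5 + 4
5 = 1*4 + 1
4 = 4*1 + 0
Back-substitute:
1 = 5 − 4
1 = −64 + 13·5
1 = 13·69 − 14·64
1 = −14·823 + 167·69
1 = 167·1715 − 348·823
1 = −348·2538 + 515·1715
1 = 515·6791 − 1378·2538
1 = −1378·16120 + 3271·6791
So 6791·3271 ≡ 1 (mod 16120), hence d = 3271.

3271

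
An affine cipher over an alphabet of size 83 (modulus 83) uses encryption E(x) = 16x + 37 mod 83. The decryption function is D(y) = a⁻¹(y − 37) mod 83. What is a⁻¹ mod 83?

26

Run Euclid on (83, 16):
83 = 5×16 + 3
16 = 5×3 + 1
3 = 3×1 + 0
Since gcd(16, 83) = 1, back-substitute to write 1 as a combination:
1 = 16 − 5·3
1 = −5·83 + 26·16
So 16·26 ≡ 1 (mod 83).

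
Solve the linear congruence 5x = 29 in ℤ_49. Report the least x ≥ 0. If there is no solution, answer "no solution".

45

First find gcd(5, 49):
49 = 9×5 + 4
5 = 1×4 + 1
4 = 4×1 + 0
gcd = 1, so a unique solution mod 49 exists.
Back-substitute for the Bézout coefficients:
1 = 5 − 4
1 = −49 + 10·5
So 5·(10) ≡ 1 (mod 49), giving 5⁻¹ ≡ 10.
x ≡ 5⁻¹·29 ≡ 10·29 ≡ 45 (mod 49).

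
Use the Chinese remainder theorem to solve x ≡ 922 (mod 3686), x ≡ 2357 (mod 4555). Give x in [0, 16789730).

Write x = 922 + 3686·k. Then 3686·k ≡ 2357 − 922 ≡ 1435 (mod 4555).
Need 3686⁻¹ mod 4555. Extended Euclid on (4555, 3686):
4555 = 1*3686 + 869
3686 = 4*869 + 210
869 = 4*210 + 29
210 = 7*29 + 7
29 = 4*7 + 1
7 = 7*1 + 0
Back-substitute:
1 = 29 − 4·7
1 = −4·210 + 29·29
1 = 29·869 − 120·210
1 = −120·3686 + 509·869
1 = 509·4555 − 629·3686
3686⁻¹ ≡ 3926 (mod 4555), so k ≡ 3926·1435 ≡ 3830 (mod 4555).
x = 922 + 3686·3830 = 14118302.

14118302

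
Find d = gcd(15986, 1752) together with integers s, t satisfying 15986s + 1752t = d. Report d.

2

Repeated division:
15986 = 9×1752 + 218
1752 = 8×218 + 8
218 = 27×8 + 2
8 = 4×2 + 0
gcd(15986, 1752) = 2.
Back-substituting:
2 = 218 − 27·8
2 = −27·1752 + 217·218
2 = 217·15986 − 1980·1752
So 2 = (217)·15986 + (-1980)·1752.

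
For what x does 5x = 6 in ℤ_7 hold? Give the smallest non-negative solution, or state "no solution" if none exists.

4

First find gcd(5, 7):
7 = 1*5 + 2
5 = 2*2 + 1
2 = 2*1 + 0
gcd = 1, so a unique solution mod 7 exists.
Back-substitute for the Bézout coefficients:
1 = 5 − 2·2
1 = −2·7 + 3·5
So 5·(3) ≡ 1 (mod 7), giving 5⁻¹ ≡ 3.
x ≡ 5⁻¹·6 ≡ 3·6 ≡ 4 (mod 7).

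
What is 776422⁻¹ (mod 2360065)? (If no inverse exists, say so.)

gcd(2360065, 776422) by repeated division:
2360065 = 3·776422 + 30799
776422 = 25·30799 + 6447
30799 = 4·6447 + 5011
6447 = 1·5011 + 1436
5011 = 3·1436 + 703
1436 = 2·703 + 30
703 = 23·30 + 13
30 = 2·13 + 4
13 = 3·4 + 1
4 = 4·1 + 0
The gcd is 1. Working backward:
1 = 13 − 3·4
1 = −3·30 + 7·13
1 = 7·703 − 164·30
1 = −164·1436 + 335·703
1 = 335·5011 − 1169·1436
1 = −1169·6447 + 1504·5011
1 = 1504·30799 − 7185·6447
1 = −7185·776422 + 181129·30799
1 = 181129·2360065 − 550572·776422
So 776422·(-550572) ≡ 1 (mod 2360065), and -550572 ≡ 1809493 (mod 2360065).

1809493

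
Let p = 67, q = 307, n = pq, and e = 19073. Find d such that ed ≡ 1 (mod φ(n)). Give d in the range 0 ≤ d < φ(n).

φ(n) = (p−1)(q−1) = 66·306 = 20196.
Need d with 19073·d ≡ 1 (mod 20196). Apply the extended Euclidean algorithm:
20196 = 1×19073 + 1123
19073 = 16×1123 + 1105
1123 = 1×1105 + 18
1105 = 61×18 + 7
18 = 2×7 + 4
7 = 1×4 + 3
4 = 1×3 + 1
3 = 3×1 + 0
Back-substitute:
1 = 4 − 3
1 = −7 + 2·4
1 = 2·18 − 5·7
1 = −5·1105 + 307·18
1 = 307·1123 − 312·1105
1 = −312·19073 + 5299·1123
1 = 5299·20196 − 5611·19073
So 19073·(-5611) ≡ 1 (mod 20196), hence d ≡ -5611 ≡ 14585 (mod 20196).

14585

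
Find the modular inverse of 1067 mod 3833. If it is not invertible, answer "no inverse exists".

3366

Apply the Euclidean algorithm to 3833 and 1067:
3833 = 3×1067 + 632
1067 = 1×632 + 435
632 = 1×435 + 197
435 = 2×197 + 41
197 = 4×41 + 33
41 = 1×33 + 8
33 = 4×8 + 1
8 = 8×1 + 0
The gcd is 1. Working backward:
1 = 33 − 4·8
1 = −4·41 + 5·33
1 = 5·197 − 24·41
1 = −24·435 + 53·197
1 = 53·632 − 77·435
1 = −77·1067 + 130·632
1 = 130·3833 − 467·1067
So 1067·(-467) ≡ 1 (mod 3833), and -467 ≡ 3366 (mod 3833).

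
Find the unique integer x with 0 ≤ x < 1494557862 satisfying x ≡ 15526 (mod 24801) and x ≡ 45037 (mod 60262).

Write x = 15526 + 24801·k. Then 24801·k ≡ 45037 − 15526 ≡ 29511 (mod 60262).
Need 24801⁻¹ mod 60262. Extended Euclid on (60262, 24801):
60262 = 2·24801 + 10660
24801 = 2·10660 + 3481
10660 = 3·3481 + 217
3481 = 16·217 + 9
217 = 24·9 + 1
9 = 9·1 + 0
Back-substitute:
1 = 217 − 24·9
1 = −24·3481 + 385·217
1 = 385·10660 − 1179·3481
1 = −1179·24801 + 2743·10660
1 = 2743·60262 − 6665·24801
24801⁻¹ ≡ 53597 (mod 60262), so k ≡ 53597·29511 ≡ 4353 (mod 60262).
x = 15526 + 24801·4353 = 107974279.

107974279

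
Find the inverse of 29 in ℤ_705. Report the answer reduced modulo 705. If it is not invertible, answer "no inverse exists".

Run Euclid on (705, 29):
705 = 24·29 + 9
29 = 3·9 + 2
9 = 4·2 + 1
2 = 2·1 + 0
Since gcd(29, 705) = 1, back-substitute to write 1 as a combination:
1 = 9 − 4·2
1 = −4·29 + 13·9
1 = 13·705 − 316·29
So 29·(-316) ≡ 1 (mod 705), and -316 ≡ 389 (mod 705).

389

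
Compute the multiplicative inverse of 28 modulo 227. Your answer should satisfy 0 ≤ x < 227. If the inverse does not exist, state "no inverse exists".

73

Run Euclid on (227, 28):
227 = 8*28 + 3
28 = 9*3 + 1
3 = 3*1 + 0
gcd = 1, so the inverse exists. Back-substitute:
1 = 28 − 9·3
1 = −9·227 + 73·28
So 28·73 ≡ 1 (mod 227).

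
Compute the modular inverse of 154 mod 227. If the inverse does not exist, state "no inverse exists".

Apply the Euclidean algorithm to 227 and 154:
227 = 1×154 + 73
154 = 2×73 + 8
73 = 9×8 + 1
8 = 8×1 + 0
gcd = 1, so the inverse exists. Back-substitute:
1 = 73 − 9·8
1 = −9·154 + 19·73
1 = 19·227 − 28·154
So 154·(-28) ≡ 1 (mod 227), and -28 ≡ 199 (mod 227).

199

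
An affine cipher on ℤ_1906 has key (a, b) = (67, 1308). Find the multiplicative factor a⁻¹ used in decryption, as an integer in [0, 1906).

825

Extended Euclidean algorithm:
1906 = 28*67 + 30
67 = 2*30 + 7
30 = 4*7 + 2
7 = 3*2 + 1
2 = 2*1 + 0
Since gcd(67, 1906) = 1, back-substitute to write 1 as a combination:
1 = 7 − 3·2
1 = −3·30 + 13·7
1 = 13·67 − 29·30
1 = −29·1906 + 825·67
So 67·825 ≡ 1 (mod 1906).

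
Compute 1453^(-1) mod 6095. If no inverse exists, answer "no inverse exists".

Apply the Euclidean algorithm to 6095 and 1453:
6095 = 4·1453 + 283
1453 = 5·283 + 38
283 = 7·38 + 17
38 = 2·17 + 4
17 = 4·4 + 1
4 = 4·1 + 0
gcd = 1, so the inverse exists. Back-substitute:
1 = 17 − 4·4
1 = −4·38 + 9·17
1 = 9·283 − 67·38
1 = −67·1453 + 344·283
1 = 344·6095 − 1443·1453
Thus 1453·(-1443) ≡ 1 (mod 6095); reducing, -1443 mod 6095 = 4652.

4652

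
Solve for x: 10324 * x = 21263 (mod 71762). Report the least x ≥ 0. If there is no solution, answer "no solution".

no solution

gcd(10324, 71762):
71762 = 6×10324 + 9818
10324 = 1×9818 + 506
9818 = 19×506 + 204
506 = 2×204 + 98
204 = 2×98 + 8
98 = 12×8 + 2
8 = 4×2 + 0
gcd = 2, but 2 ∤ 21263, so the congruence has no solution.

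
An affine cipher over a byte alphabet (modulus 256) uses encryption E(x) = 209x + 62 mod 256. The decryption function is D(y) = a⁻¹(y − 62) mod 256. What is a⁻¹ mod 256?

Apply the Euclidean algorithm to 256 and 209:
256 = 1×209 + 47
209 = 4×47 + 21
47 = 2×21 + 5
21 = 4×5 + 1
5 = 5×1 + 0
Since gcd(209, 256) = 1, back-substitute to write 1 as a combination:
1 = 21 − 4·5
1 = −4·47 + 9·21
1 = 9·209 − 40·47
1 = −40·256 + 49·209
So 209·49 ≡ 1 (mod 256).

49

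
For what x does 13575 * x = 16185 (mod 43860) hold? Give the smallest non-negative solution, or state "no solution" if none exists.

2195

First find gcd(13575, 43860):
43860 = 3·13575 + 3135
13575 = 4·3135 + 1035
3135 = 3·1035 + 30
1035 = 34·30 + 15
30 = 2·15 + 0
gcd = 15 and 15 | 16185, so solutions exist. Divide through by 15: 905x ≡ 1079 (mod 2924).
Now find 905⁻¹ mod 2924:
2924 = 3*905 + 209
905 = 4*209 + 69
209 = 3*69 + 2
69 = 34*2 + 1
2 = 2*1 + 0
Back-substitute:
1 = 69 − 34·2
1 = −34·209 + 103·69
1 = 103·905 − 446·209
1 = −446·2924 + 1441·905
So 905⁻¹ ≡ 1441 (mod 2924).
Then x ≡ 1441·1079 ≡ 2195 (mod 2924); the smallest non-negative solution is x = 2195.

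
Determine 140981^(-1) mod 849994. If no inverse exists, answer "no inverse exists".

587009

gcd(849994, 140981) by repeated division:
849994 = 6*140981 + 4108
140981 = 34*4108 + 1309
4108 = 3*1309 + 181
1309 = 7*181 + 42
181 = 4*42 + 13
42 = 3*13 + 3
13 = 4*3 + 1
3 = 3*1 + 0
gcd = 1, so the inverse exists. Back-substitute:
1 = 13 − 4·3
1 = −4·42 + 13·13
1 = 13·181 − 56·42
1 = −56·1309 + 405·181
1 = 405·4108 − 1271·1309
1 = −1271·140981 + 43619·4108
1 = 43619·849994 − 262985·140981
So 140981·(-262985) ≡ 1 (mod 849994), and -262985 ≡ 587009 (mod 849994).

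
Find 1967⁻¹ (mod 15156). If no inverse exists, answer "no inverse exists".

Apply the Euclidean algorithm to 15156 and 1967:
15156 = 7·1967 + 1387
1967 = 1·1387 + 580
1387 = 2·580 + 227
580 = 2·227 + 126
227 = 1·126 + 101
126 = 1·101 + 25
101 = 4·25 + 1
25 = 25·1 + 0
gcd = 1, so the inverse exists. Back-substitute:
1 = 101 − 4·25
1 = −4·126 + 5·101
1 = 5·227 − 9·126
1 = −9·580 + 23·227
1 = 23·1387 − 55·580
1 = −55·1967 + 78·1387
1 = 78·15156 − 601·1967
Hence 1967⁻¹ ≡ -601 ≡ 14555 (mod 15156).

14555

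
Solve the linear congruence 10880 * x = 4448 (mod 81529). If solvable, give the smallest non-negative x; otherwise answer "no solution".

16546

First find gcd(10880, 81529):
81529 = 7*10880 + 5369
10880 = 2*5369 + 142
5369 = 37*142 + 115
142 = 1*115 + 27
115 = 4*27 + 7
27 = 3*7 + 6
7 = 1*6 + 1
6 = 6*1 + 0
gcd = 1, so a unique solution mod 81529 exists.
Back-substitute for the Bézout coefficients:
1 = 7 − 6
1 = −27 + 4·7
1 = 4·115 − 17·27
1 = −17·142 + 21·115
1 = 21·5369 − 794·142
1 = −794·10880 + 1609·5369
1 = 1609·81529 − 12057·10880
So 10880·(-12057) ≡ 1 (mod 81529), giving 10880⁻¹ ≡ 69472.
x ≡ 10880⁻¹·4448 ≡ 69472·4448 ≡ 16546 (mod 81529).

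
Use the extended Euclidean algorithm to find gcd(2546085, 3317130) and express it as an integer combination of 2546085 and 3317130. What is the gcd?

15

Repeated division:
3317130 = 1*2546085 + 771045
2546085 = 3*771045 + 232950
771045 = 3*232950 + 72195
232950 = 3*72195 + 16365
72195 = 4*16365 + 6735
16365 = 2*6735 + 2895
6735 = 2*2895 + 945
2895 = 3*945 + 60
945 = 15*60 + 45
60 = 1*45 + 15
45 = 3*15 + 0
gcd(2546085, 3317130) = 15.
Back-substituting:
15 = 60 − 45
15 = −945 + 16·60
15 = 16·2895 − 49·945
15 = −49·6735 + 114·2895
15 = 114·16365 − 277·6735
15 = −277·72195 + 1222·16365
15 = 1222·232950 − 3943·72195
15 = −3943·771045 + 13051·232950
15 = 13051·2546085 − 43096·771045
15 = −43096·3317130 + 56147·2546085
So 15 = (-43096)·3317130 + (56147)·2546085.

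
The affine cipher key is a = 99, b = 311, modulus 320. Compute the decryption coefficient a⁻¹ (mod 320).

Extended Euclidean algorithm:
320 = 3·99 + 23
99 = 4·23 + 7
23 = 3·7 + 2
7 = 3·2 + 1
2 = 2·1 + 0
gcd = 1, so the inverse exists. Back-substitute:
1 = 7 − 3·2
1 = −3·23 + 10·7
1 = 10·99 − 43·23
1 = −43·320 + 139·99
So 99·139 ≡ 1 (mod 320).

139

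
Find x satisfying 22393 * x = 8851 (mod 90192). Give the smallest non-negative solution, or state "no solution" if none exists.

First find gcd(22393, 90192):
90192 = 4×22393 + 620
22393 = 36×620 + 73
620 = 8×73 + 36
73 = 2×36 + 1
36 = 36×1 + 0
gcd = 1, so a unique solution mod 90192 exists.
Back-substitute for the Bézout coefficients:
1 = 73 − 2·36
1 = −2·620 + 17·73
1 = 17·22393 − 614·620
1 = −614·90192 + 2473·22393
So 22393·(2473) ≡ 1 (mod 90192), giving 22393⁻¹ ≡ 2473.
x ≡ 22393⁻¹·8851 ≡ 2473·8851 ≡ 62059 (mod 90192).

62059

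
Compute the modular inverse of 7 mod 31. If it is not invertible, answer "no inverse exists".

Run Euclid on (31, 7):
31 = 4×7 + 3
7 = 2×3 + 1
3 = 3×1 + 0
Since gcd(7, 31) = 1, back-substitute to write 1 as a combination:
1 = 7 − 2·3
1 = −2·31 + 9·7
So 7·9 ≡ 1 (mod 31).

9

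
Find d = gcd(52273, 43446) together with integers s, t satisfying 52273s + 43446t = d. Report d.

Apply Euclid's algorithm to 52273 and 43446:
52273 = 1*43446 + 8827
43446 = 4*8827 + 8138
8827 = 1*8138 + 689
8138 = 11*689 + 559
689 = 1*559 + 130
559 = 4*130 + 39
130 = 3*39 + 13
39 = 3*13 + 0
gcd(52273, 43446) = 13.
Back-substituting:
13 = 130 − 3·39
13 = −3·559 + 13·130
13 = 13·689 − 16·559
13 = −16·8138 + 189·689
13 = 189·8827 − 205·8138
13 = −205·43446 + 1009·8827
13 = 1009·52273 − 1214·43446
So 13 = (1009)·52273 + (-1214)·43446.

13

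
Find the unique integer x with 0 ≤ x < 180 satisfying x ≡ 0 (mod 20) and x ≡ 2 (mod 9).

20

Write x = 0 + 20·k. Then 20·k ≡ 2 − 0 ≡ 2 (mod 9).
Need 20⁻¹ mod 9. Extended Euclid on (9, 2):
9 = 4*2 + 1
2 = 2*1 + 0
Back-substitute:
1 = 9 − 4·2
20⁻¹ ≡ 5 (mod 9), so k ≡ 5·2 ≡ 1 (mod 9).
x = 0 + 20·1 = 20.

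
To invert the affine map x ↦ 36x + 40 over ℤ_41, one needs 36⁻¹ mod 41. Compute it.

Extended Euclidean algorithm:
41 = 1*36 + 5
36 = 7*5 + 1
5 = 5*1 + 0
gcd = 1, so the inverse exists. Back-substitute:
1 = 36 − 7·5
1 = −7·41 + 8·36
So 36·8 ≡ 1 (mod 41).

8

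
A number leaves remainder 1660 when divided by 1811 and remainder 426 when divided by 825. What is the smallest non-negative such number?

1008576

Write x = 1660 + 1811·k. Then 1811·k ≡ 426 − 1660 ≡ 416 (mod 825).
Need 1811⁻¹ mod 825. Extended Euclid on (825, 161):
825 = 5·161 + 20
161 = 8·20 + 1
20 = 20·1 + 0
Back-substitute:
1 = 161 − 8·20
1 = −8·825 + 41·161
1811⁻¹ ≡ 41 (mod 825), so k ≡ 41·416 ≡ 556 (mod 825).
x = 1660 + 1811·556 = 1008576.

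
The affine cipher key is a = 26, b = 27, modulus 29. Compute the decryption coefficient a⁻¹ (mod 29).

gcd(29, 26) by repeated division:
29 = 1*26 + 3
26 = 8*3 + 2
3 = 1*2 + 1
2 = 2*1 + 0
The gcd is 1. Working backward:
1 = 3 − 2
1 = −26 + 9·3
1 = 9·29 − 10·26
Hence 26⁻¹ ≡ -10 ≡ 19 (mod 29).

19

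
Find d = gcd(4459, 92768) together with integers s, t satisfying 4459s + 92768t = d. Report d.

Euclidean algorithm:
92768 = 20*4459 + 3588
4459 = 1*3588 + 871
3588 = 4*871 + 104
871 = 8*104 + 39
104 = 2*39 + 26
39 = 1*26 + 13
26 = 2*13 + 0
gcd(4459, 92768) = 13.
Back-substituting:
13 = 39 − 26
13 = −104 + 3·39
13 = 3·871 − 25·104
13 = −25·3588 + 103·871
13 = 103·4459 − 128·3588
13 = −128·92768 + 2663·4459
So 13 = (-128)·92768 + (2663)·4459.

13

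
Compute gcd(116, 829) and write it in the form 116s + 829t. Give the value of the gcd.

1

Apply Euclid's algorithm to 829 and 116:
829 = 7*116 + 17
116 = 6*17 + 14
17 = 1*14 + 3
14 = 4*3 + 2
3 = 1*2 + 1
2 = 2*1 + 0
gcd(116, 829) = 1.
Express as a combination:
1 = 3 − 2
1 = −14 + 5·3
1 = 5·17 − 6·14
1 = −6·116 + 41·17
1 = 41·829 − 293·116
So 1 = (41)·829 + (-293)·116.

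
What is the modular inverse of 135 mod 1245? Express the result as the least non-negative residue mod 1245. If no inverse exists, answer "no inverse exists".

Compute gcd(135, 1245):
1245 = 9×135 + 30
135 = 4×30 + 15
30 = 2×15 + 0
Since gcd = 15 > 1, 135 is not a unit mod 1245.

no inverse exists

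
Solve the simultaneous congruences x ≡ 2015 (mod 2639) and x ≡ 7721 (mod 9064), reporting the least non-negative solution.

12579489

Write x = 2015 + 2639·k. Then 2639·k ≡ 7721 − 2015 ≡ 5706 (mod 9064).
Need 2639⁻¹ mod 9064. Extended Euclid on (9064, 2639):
9064 = 3×2639 + 1147
2639 = 2×1147 + 345
1147 = 3×345 + 112
345 = 3×112 + 9
112 = 12×9 + 4
9 = 2×4 + 1
4 = 4×1 + 0
Back-substitute:
1 = 9 − 2·4
1 = −2·112 + 25·9
1 = 25·345 − 77·112
1 = −77·1147 + 256·345
1 = 256·2639 − 589·1147
1 = −589·9064 + 2023·2639
2639⁻¹ ≡ 2023 (mod 9064), so k ≡ 2023·5706 ≡ 4766 (mod 9064).
x = 2015 + 2639·4766 = 12579489.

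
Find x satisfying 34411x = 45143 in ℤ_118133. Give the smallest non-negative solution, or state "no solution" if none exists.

73828

First find gcd(34411, 118133):
118133 = 3*34411 + 14900
34411 = 2*14900 + 4611
14900 = 3*4611 + 1067
4611 = 4*1067 + 343
1067 = 3*343 + 38
343 = 9*38 + 1
38 = 38*1 + 0
gcd = 1, so a unique solution mod 118133 exists.
Back-substitute for the Bézout coefficients:
1 = 343 − 9·38
1 = −9·1067 + 28·343
1 = 28·4611 − 121·1067
1 = −121·14900 + 391·4611
1 = 391·34411 − 903·14900
1 = −903·118133 + 3100·34411
So 34411·(3100) ≡ 1 (mod 118133), giving 34411⁻¹ ≡ 3100.
x ≡ 34411⁻¹·45143 ≡ 3100·45143 ≡ 73828 (mod 118133).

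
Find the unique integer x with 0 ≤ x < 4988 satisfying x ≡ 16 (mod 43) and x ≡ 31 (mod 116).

Write x = 16 + 43·k. Then 43·k ≡ 31 − 16 ≡ 15 (mod 116).
Need 43⁻¹ mod 116. Extended Euclid on (116, 43):
116 = 2*43 + 30
43 = 1*30 + 13
30 = 2*13 + 4
13 = 3*4 + 1
4 = 4*1 + 0
Back-substitute:
1 = 13 − 3·4
1 = −3·30 + 7·13
1 = 7·43 − 10·30
1 = −10·116 + 27·43
43⁻¹ ≡ 27 (mod 116), so k ≡ 27·15 ≡ 57 (mod 116).
x = 16 + 43·57 = 2467.

2467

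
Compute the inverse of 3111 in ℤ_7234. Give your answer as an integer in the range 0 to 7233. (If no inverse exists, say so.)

gcd(7234, 3111) by repeated division:
7234 = 2×3111 + 1012
3111 = 3×1012 + 75
1012 = 13×75 + 37
75 = 2×37 + 1
37 = 37×1 + 0
The gcd is 1. Working backward:
1 = 75 − 2·37
1 = −2·1012 + 27·75
1 = 27·3111 − 83·1012
1 = −83·7234 + 193·3111
So 3111·193 ≡ 1 (mod 7234).

193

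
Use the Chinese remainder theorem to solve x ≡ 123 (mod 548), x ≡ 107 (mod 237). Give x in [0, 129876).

Write x = 123 + 548·k. Then 548·k ≡ 107 − 123 ≡ 221 (mod 237).
Need 548⁻¹ mod 237. Extended Euclid on (237, 74):
237 = 3×74 + 15
74 = 4×15 + 14
15 = 1×14 + 1
14 = 14×1 + 0
Back-substitute:
1 = 15 − 14
1 = −74 + 5·15
1 = 5·237 − 16·74
548⁻¹ ≡ 221 (mod 237), so k ≡ 221·221 ≡ 19 (mod 237).
x = 123 + 548·19 = 10535.

10535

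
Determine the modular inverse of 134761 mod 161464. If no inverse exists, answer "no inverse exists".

122977

gcd(161464, 134761) by repeated division:
161464 = 1×134761 + 26703
134761 = 5×26703 + 1246
26703 = 21×1246 + 537
1246 = 2×537 + 172
537 = 3×172 + 21
172 = 8×21 + 4
21 = 5×4 + 1
4 = 4×1 + 0
The gcd is 1. Working backward:
1 = 21 − 5·4
1 = −5·172 + 41·21
1 = 41·537 − 128·172
1 = −128·1246 + 297·537
1 = 297·26703 − 6365·1246
1 = −6365·134761 + 32122·26703
1 = 32122·161464 − 38487·134761
Hence 134761⁻¹ ≡ -38487 ≡ 122977 (mod 161464).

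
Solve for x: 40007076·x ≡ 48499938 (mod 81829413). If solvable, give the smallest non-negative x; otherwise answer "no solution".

First find gcd(40007076, 81829413):
81829413 = 2·40007076 + 1815261
40007076 = 22·1815261 + 71334
1815261 = 25·71334 + 31911
71334 = 2·31911 + 7512
31911 = 4·7512 + 1863
7512 = 4·1863 + 60
1863 = 31·60 + 3
60 = 20·3 + 0
gcd = 3 and 3 | 48499938, so solutions exist. Divide through by 3: 13335692x ≡ 16166646 (mod 27276471).
Now find 13335692⁻¹ mod 27276471:
27276471 = 2·13335692 + 605087
13335692 = 22·605087 + 23778
605087 = 25·23778 + 10637
23778 = 2·10637 + 2504
10637 = 4·2504 + 621
2504 = 4·621 + 20
621 = 31·20 + 1
20 = 20·1 + 0
Back-substitute:
1 = 621 − 31·20
1 = −31·2504 + 125·621
1 = 125·10637 − 531·2504
1 = −531·23778 + 1187·10637
1 = 1187·605087 − 30206·23778
1 = −30206·13335692 + 665719·605087
1 = 665719·27276471 − 1361644·13335692
So 13335692·(-1361644) ≡ 1 (mod 27276471), i.e. 13335692⁻¹ ≡ 25914827.
Then x ≡ 25914827·16166646 ≡ 13906287 (mod 27276471); the smallest non-negative solution is x = 13906287.

13906287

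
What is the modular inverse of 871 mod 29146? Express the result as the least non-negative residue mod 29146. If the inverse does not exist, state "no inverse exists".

Compute gcd(871, 29146):
29146 = 33×871 + 403
871 = 2×403 + 65
403 = 6×65 + 13
65 = 5×13 + 0
Since gcd = 13 > 1, 871 is not a unit mod 29146.

no inverse exists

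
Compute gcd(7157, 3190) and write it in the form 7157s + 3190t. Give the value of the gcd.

1

Apply Euclid's algorithm to 7157 and 3190:
7157 = 2*3190 + 777
3190 = 4*777 + 82
777 = 9*82 + 39
82 = 2*39 + 4
39 = 9*4 + 3
4 = 1*3 + 1
3 = 3*1 + 0
gcd(7157, 3190) = 1.
Express as a combination:
1 = 4 − 3
1 = −39 + 10·4
1 = 10·82 − 21·39
1 = −21·777 + 199·82
1 = 199·3190 − 817·777
1 = −817·7157 + 1833·3190
So 1 = (-817)·7157 + (1833)·3190.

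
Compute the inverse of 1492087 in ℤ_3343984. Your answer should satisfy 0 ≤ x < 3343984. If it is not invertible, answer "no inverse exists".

111367

Extended Euclidean algorithm:
3343984 = 2·1492087 + 359810
1492087 = 4·359810 + 52847
359810 = 6·52847 + 42728
52847 = 1·42728 + 10119
42728 = 4·10119 + 2252
10119 = 4·2252 + 1111
2252 = 2·1111 + 30
1111 = 37·30 + 1
30 = 30·1 + 0
The gcd is 1. Working backward:
1 = 1111 − 37·30
1 = −37·2252 + 75·1111
1 = 75·10119 − 337·2252
1 = −337·42728 + 1423·10119
1 = 1423·52847 − 1760·42728
1 = −1760·359810 + 11983·52847
1 = 11983·1492087 − 49692·359810
1 = −49692·3343984 + 111367·1492087
So 1492087·111367 ≡ 1 (mod 3343984).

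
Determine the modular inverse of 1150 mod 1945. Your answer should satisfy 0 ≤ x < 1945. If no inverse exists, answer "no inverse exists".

Euclidean algorithm on 1945, 1150:
1945 = 1·1150 + 795
1150 = 1·795 + 355
795 = 2·355 + 85
355 = 4·85 + 15
85 = 5·15 + 10
15 = 1·10 + 5
10 = 2·5 + 0
The gcd is 5, not 1, hence no inverse exists.

no inverse exists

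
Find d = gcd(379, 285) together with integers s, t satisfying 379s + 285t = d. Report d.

1

Euclidean algorithm:
379 = 1·285 + 94
285 = 3·94 + 3
94 = 31·3 + 1
3 = 3·1 + 0
gcd(379, 285) = 1.
Express as a combination:
1 = 94 − 31·3
1 = −31·285 + 94·94
1 = 94·379 − 125·285
So 1 = (94)·379 + (-125)·285.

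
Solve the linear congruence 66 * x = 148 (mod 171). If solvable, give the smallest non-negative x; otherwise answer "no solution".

gcd(66, 171):
171 = 2·66 + 39
66 = 1·39 + 27
39 = 1·27 + 12
27 = 2·12 + 3
12 = 4·3 + 0
gcd = 3, but 3 ∤ 148, so the congruence has no solution.

no solution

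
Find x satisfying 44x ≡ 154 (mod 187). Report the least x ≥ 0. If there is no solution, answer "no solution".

First find gcd(44, 187):
187 = 4*44 + 11
44 = 4*11 + 0
gcd = 11 and 11 | 154, so solutions exist. Divide through by 11: 4x ≡ 14 (mod 17).
Now find 4⁻¹ mod 17:
17 = 4*4 + 1
4 = 4*1 + 0
Back-substitute:
1 = 17 − 4·4
So 4·(-4) ≡ 1 (mod 17), i.e. 4⁻¹ ≡ 13.
Then x ≡ 13·14 ≡ 12 (mod 17); the smallest non-negative solution is x = 12.

12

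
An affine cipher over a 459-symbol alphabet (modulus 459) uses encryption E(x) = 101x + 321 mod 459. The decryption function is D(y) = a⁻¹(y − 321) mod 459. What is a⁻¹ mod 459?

Apply the Euclidean algorithm to 459 and 101:
459 = 4·101 + 55
101 = 1·55 + 46
55 = 1·46 + 9
46 = 5·9 + 1
9 = 9·1 + 0
Since gcd(101, 459) = 1, back-substitute to write 1 as a combination:
1 = 46 − 5·9
1 = −5·55 + 6·46
1 = 6·101 − 11·55
1 = −11·459 + 50·101
So 101·50 ≡ 1 (mod 459).

50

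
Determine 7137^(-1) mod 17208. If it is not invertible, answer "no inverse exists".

Euclidean algorithm on 17208, 7137:
17208 = 2·7137 + 2934
7137 = 2·2934 + 1269
2934 = 2·1269 + 396
1269 = 3·396 + 81
396 = 4·81 + 72
81 = 1·72 + 9
72 = 8·9 + 0
gcd(7137, 17208) = 9 ≠ 1, so 7137 has no multiplicative inverse modulo 17208.

no inverse exists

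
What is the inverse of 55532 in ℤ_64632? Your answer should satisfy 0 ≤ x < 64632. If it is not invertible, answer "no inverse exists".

Compute gcd(55532, 64632):
64632 = 1*55532 + 9100
55532 = 6*9100 + 932
9100 = 9*932 + 712
932 = 1*712 + 220
712 = 3*220 + 52
220 = 4*52 + 12
52 = 4*12 + 4
12 = 3*4 + 0
gcd(55532, 64632) = 4 ≠ 1, so 55532 has no multiplicative inverse modulo 64632.

no inverse exists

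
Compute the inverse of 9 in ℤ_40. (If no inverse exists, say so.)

gcd(40, 9) by repeated division:
40 = 4×9 + 4
9 = 2×4 + 1
4 = 4×1 + 0
gcd = 1, so the inverse exists. Back-substitute:
1 = 9 − 2·4
1 = −2·40 + 9·9
So 9·9 ≡ 1 (mod 40).

9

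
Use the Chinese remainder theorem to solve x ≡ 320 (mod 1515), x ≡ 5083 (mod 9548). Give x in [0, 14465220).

2716715

Write x = 320 + 1515·k. Then 1515·k ≡ 5083 − 320 ≡ 4763 (mod 9548).
Need 1515⁻¹ mod 9548. Extended Euclid on (9548, 1515):
9548 = 6*1515 + 458
1515 = 3*458 + 141
458 = 3*141 + 35
141 = 4*35 + 1
35 = 35*1 + 0
Back-substitute:
1 = 141 − 4·35
1 = −4·458 + 13·141
1 = 13·1515 − 43·458
1 = −43·9548 + 271·1515
1515⁻¹ ≡ 271 (mod 9548), so k ≡ 271·4763 ≡ 1793 (mod 9548).
x = 320 + 1515·1793 = 2716715.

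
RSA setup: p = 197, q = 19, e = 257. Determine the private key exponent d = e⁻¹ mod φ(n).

3377

φ(n) = (p−1)(q−1) = 196·18 = 3528.
Need d with 257·d ≡ 1 (mod 3528). Apply the extended Euclidean algorithm:
3528 = 13*257 + 187
257 = 1*187 + 70
187 = 2*70 + 47
70 = 1*47 + 23
47 = 2*23 + 1
23 = 23*1 + 0
Back-substitute:
1 = 47 − 2·23
1 = −2·70 + 3·47
1 = 3·187 − 8·70
1 = −8·257 + 11·187
1 = 11·3528 − 151·257
So 257·(-151) ≡ 1 (mod 3528), hence d ≡ -151 ≡ 3377 (mod 3528).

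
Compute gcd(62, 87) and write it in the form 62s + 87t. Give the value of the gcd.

Repeated division:
87 = 1×62 + 25
62 = 2×25 + 12
25 = 2×12 + 1
12 = 12×1 + 0
gcd(62, 87) = 1.
Working backward:
1 = 25 − 2·12
1 = −2·62 + 5·25
1 = 5·87 − 7·62
So 1 = (5)·87 + (-7)·62.

1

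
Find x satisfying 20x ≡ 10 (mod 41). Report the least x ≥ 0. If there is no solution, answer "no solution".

21

First find gcd(20, 41):
41 = 2*20 + 1
20 = 20*1 + 0
gcd = 1, so a unique solution mod 41 exists.
Back-substitute for the Bézout coefficients:
1 = 41 − 2·20
So 20·(-2) ≡ 1 (mod 41), giving 20⁻¹ ≡ 39.
x ≡ 20⁻¹·10 ≡ 39·10 ≡ 21 (mod 41).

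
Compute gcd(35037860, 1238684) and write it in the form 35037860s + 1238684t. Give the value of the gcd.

Euclidean algorithm:
35037860 = 28*1238684 + 354708
1238684 = 3*354708 + 174560
354708 = 2*174560 + 5588
174560 = 31*5588 + 1332
5588 = 4*1332 + 260
1332 = 5*260 + 32
260 = 8*32 + 4
32 = 8*4 + 0
gcd(35037860, 1238684) = 4.
Back-substituting:
4 = 260 − 8·32
4 = −8·1332 + 41·260
4 = 41·5588 − 172·1332
4 = −172·174560 + 5373·5588
4 = 5373·354708 − 10918·174560
4 = −10918·1238684 + 38127·354708
4 = 38127·35037860 − 1078474·1238684
So 4 = (38127)·35037860 + (-1078474)·1238684.

4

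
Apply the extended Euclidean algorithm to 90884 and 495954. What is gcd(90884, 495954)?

Repeated division:
495954 = 5*90884 + 41534
90884 = 2*41534 + 7816
41534 = 5*7816 + 2454
7816 = 3*2454 + 454
2454 = 5*454 + 184
454 = 2*184 + 86
184 = 2*86 + 12
86 = 7*12 + 2
12 = 6*2 + 0
gcd(90884, 495954) = 2.
Back-substituting:
2 = 86 − 7·12
2 = −7·184 + 15·86
2 = 15·454 − 37·184
2 = −37·2454 + 200·454
2 = 200·7816 − 637·2454
2 = −637·41534 + 3385·7816
2 = 3385·90884 − 7407·41534
2 = −7407·495954 + 40420·90884
So 2 = (-7407)·495954 + (40420)·90884.

2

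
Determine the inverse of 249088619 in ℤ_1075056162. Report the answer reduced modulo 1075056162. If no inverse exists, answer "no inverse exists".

267099713

gcd(1075056162, 249088619) by repeated division:
1075056162 = 4×249088619 + 78701686
249088619 = 3×78701686 + 12983561
78701686 = 6×12983561 + 800320
12983561 = 16×800320 + 178441
800320 = 4×178441 + 86556
178441 = 2×86556 + 5329
86556 = 16×5329 + 1292
5329 = 4×1292 + 161
1292 = 8×161 + 4
161 = 40×4 + 1
4 = 4×1 + 0
The gcd is 1. Working backward:
1 = 161 − 40·4
1 = −40·1292 + 321·161
1 = 321·5329 − 1324·1292
1 = −1324·86556 + 21505·5329
1 = 21505·178441 − 44334·86556
1 = −44334·800320 + 198841·178441
1 = 198841·12983561 − 3225790·800320
1 = −3225790·78701686 + 19553581·12983561
1 = 19553581·249088619 − 61886533·78701686
1 = −61886533·1075056162 + 267099713·249088619
So 249088619·267099713 ≡ 1 (mod 1075056162).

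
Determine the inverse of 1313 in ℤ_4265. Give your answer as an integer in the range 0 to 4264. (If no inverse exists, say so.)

1897

Apply the Euclidean algorithm to 4265 and 1313:
4265 = 3×1313 + 326
1313 = 4×326 + 9
326 = 36×9 + 2
9 = 4×2 + 1
2 = 2×1 + 0
The gcd is 1. Working backward:
1 = 9 − 4·2
1 = −4·326 + 145·9
1 = 145·1313 − 584·326
1 = −584·4265 + 1897·1313
So 1313·1897 ≡ 1 (mod 4265).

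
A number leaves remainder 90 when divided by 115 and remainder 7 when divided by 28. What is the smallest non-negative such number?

2275

Write x = 90 + 115·k. Then 115·k ≡ 7 − 90 ≡ 1 (mod 28).
Need 115⁻¹ mod 28. Extended Euclid on (28, 3):
28 = 9*3 + 1
3 = 3*1 + 0
Back-substitute:
1 = 28 − 9·3
115⁻¹ ≡ 19 (mod 28), so k ≡ 19·1 ≡ 19 (mod 28).
x = 90 + 115·19 = 2275.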